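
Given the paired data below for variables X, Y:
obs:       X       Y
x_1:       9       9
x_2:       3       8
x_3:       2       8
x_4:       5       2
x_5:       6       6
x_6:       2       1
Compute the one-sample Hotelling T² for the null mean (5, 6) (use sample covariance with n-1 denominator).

Step 1 — sample mean vector:
  mean(X) = (9 + 3 + 2 + 5 + 6 + 2) / 6 = 27/6 = 4.5
  mean(Y) = (9 + 8 + 8 + 2 + 6 + 1) / 6 = 34/6 = 5.6667
  x̄ = (4.5, 5.6667),  deviation x̄ - mu_0 = (4.5, 5.6667) - (5, 6) = (-0.5, -0.3333).

Step 2 — sample covariance matrix, S[i,j] = (1/(n-1)) · Σ_k (x_{k,i} - mean_i) · (x_{k,j} - mean_j), divisor n-1 = 5:
  S[X,X] = ((4.5)·(4.5) + (-1.5)·(-1.5) + (-2.5)·(-2.5) + (0.5)·(0.5) + (1.5)·(1.5) + (-2.5)·(-2.5)) / 5 = 37.5/5 = 7.5
  S[X,Y] = ((4.5)·(3.3333) + (-1.5)·(2.3333) + (-2.5)·(2.3333) + (0.5)·(-3.6667) + (1.5)·(0.3333) + (-2.5)·(-4.6667)) / 5 = 16/5 = 3.2
  S[Y,Y] = ((3.3333)·(3.3333) + (2.3333)·(2.3333) + (2.3333)·(2.3333) + (-3.6667)·(-3.6667) + (0.3333)·(0.3333) + (-4.6667)·(-4.6667)) / 5 = 57.3333/5 = 11.4667
  S = [[7.5, 3.2],
 [3.2, 11.4667]].

Step 3 — invert S. det(S) = 7.5·11.4667 - (3.2)² = 75.76.
  S^{-1} = (1/det) · [[d, -b], [-b, a]] = [[0.1514, -0.0422],
 [-0.0422, 0.099]].

Step 4 — quadratic form (x̄ - mu_0)^T · S^{-1} · (x̄ - mu_0):
  S^{-1} · (x̄ - mu_0) = (-0.0616, -0.0119),
  (x̄ - mu_0)^T · [...] = (-0.5)·(-0.0616) + (-0.3333)·(-0.0119) = 0.0348.

Step 5 — scale by n: T² = 6 · 0.0348 = 0.2086.

T² ≈ 0.2086


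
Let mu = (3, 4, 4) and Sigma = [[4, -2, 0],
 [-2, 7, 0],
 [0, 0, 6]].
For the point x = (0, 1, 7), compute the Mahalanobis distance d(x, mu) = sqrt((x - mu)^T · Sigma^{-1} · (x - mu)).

Step 1 — centre the observation: (x - mu) = (-3, -3, 3).

Step 2 — invert Sigma (cofactor / det for 3×3, or solve directly):
  Sigma^{-1} = [[0.2917, 0.0833, 0],
 [0.0833, 0.1667, 0],
 [0, 0, 0.1667]].

Step 3 — form the quadratic (x - mu)^T · Sigma^{-1} · (x - mu):
  Sigma^{-1} · (x - mu) = (-1.125, -0.75, 0.5).
  (x - mu)^T · [Sigma^{-1} · (x - mu)] = (-3)·(-1.125) + (-3)·(-0.75) + (3)·(0.5) = 7.125.

Step 4 — take square root: d = √(7.125) ≈ 2.6693.

d(x, mu) = √(7.125) ≈ 2.6693


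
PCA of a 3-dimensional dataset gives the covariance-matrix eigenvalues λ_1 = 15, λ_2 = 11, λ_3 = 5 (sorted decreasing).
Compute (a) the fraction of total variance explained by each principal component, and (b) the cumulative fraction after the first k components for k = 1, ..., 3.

Step 1 — total variance = trace(Sigma) = Σ λ_i = 15 + 11 + 5 = 31.

Step 2 — fraction explained by component i = λ_i / Σ λ:
  PC1: 15/31 = 0.4839
  PC2: 11/31 = 0.3548
  PC3: 5/31 = 0.1613

Step 3 — cumulative fraction after k components = (λ_1 + ... + λ_k) / Σ λ:
  k = 1: 15/31 = 0.4839
  k = 2: (15 + 11)/31 = 26/31 = 0.8387
  k = 3: (15 + 11 + 5)/31 = 31/31 = 1

Summary (fraction, with percent):

explained: PC1 0.4839 (48.39%), PC2 0.3548 (35.48%), PC3 0.1613 (16.13%);  cumulative: 0.4839, 0.8387, 1


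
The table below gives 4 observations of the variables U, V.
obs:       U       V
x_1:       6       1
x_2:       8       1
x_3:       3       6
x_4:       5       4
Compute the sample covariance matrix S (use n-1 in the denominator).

Step 1 — column means:
  mean(U) = (6 + 8 + 3 + 5) / 4 = 22/4 = 5.5
  mean(V) = (1 + 1 + 6 + 4) / 4 = 12/4 = 3

Step 2 — sample covariance S[i,j] = (1/(n-1)) · Σ_k (x_{k,i} - mean_i) · (x_{k,j} - mean_j), with n-1 = 3.
  S[U,U] = ((0.5)·(0.5) + (2.5)·(2.5) + (-2.5)·(-2.5) + (-0.5)·(-0.5)) / 3 = 13/3 = 4.3333
  S[U,V] = ((0.5)·(-2) + (2.5)·(-2) + (-2.5)·(3) + (-0.5)·(1)) / 3 = -14/3 = -4.6667
  S[V,V] = ((-2)·(-2) + (-2)·(-2) + (3)·(3) + (1)·(1)) / 3 = 18/3 = 6

S is symmetric (S[j,i] = S[i,j]). Assembling:

S = [[4.3333, -4.6667],
 [-4.6667, 6]]


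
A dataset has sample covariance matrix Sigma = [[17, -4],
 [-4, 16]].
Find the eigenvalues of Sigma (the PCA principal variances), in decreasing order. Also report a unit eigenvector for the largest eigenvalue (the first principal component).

Step 1 — characteristic polynomial of 2×2 Sigma:
  det(Sigma - λI) = λ² - trace · λ + det = 0.
  trace = 17 + 16 = 33, det = 17·16 - (-4)² = 256.
Step 2 — discriminant:
  Δ = trace² - 4·det = 1089 - 1024 = 65.
Step 3 — eigenvalues:
  λ = (trace ± √Δ)/2 = (33 ± 8.0623)/2,
  λ_1 = 20.5311,  λ_2 = 12.4689.

Step 4 — unit eigenvector for λ_1: solve (Sigma - λ_1 I)v = 0. First row:
  (17 - 20.5311)·v_x + (-4)·v_y = 0, i.e. (-3.5311)·v_x + (-4)·v_y = 0,
  so v ∝ (b, λ_1 - a) = (-4, 3.5311); multiply by -1 so the first entry is positive: u = (4, -3.5311).
  ||u|| = √((4)² + (-3.5311)²) = √(28.4689) ≈ 5.3356,
  v_1 = u/||u|| ≈ (0.7497, -0.6618) (||v_1|| = 1).

λ_1 = 20.5311,  λ_2 = 12.4689;  v_1 ≈ (0.7497, -0.6618)


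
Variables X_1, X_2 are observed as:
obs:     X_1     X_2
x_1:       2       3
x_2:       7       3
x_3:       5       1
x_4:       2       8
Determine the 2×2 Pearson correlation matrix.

Step 1 — column means:
  mean(X_1) = (2 + 7 + 5 + 2) / 4 = 16/4 = 4
  mean(X_2) = (3 + 3 + 1 + 8) / 4 = 15/4 = 3.75

Step 2 — sample variances and covariances s[i,j] = (1/(n-1)) · Σ_k (x_{k,i} - mean_i) · (x_{k,j} - mean_j), with n-1 = 3:
  s[X_1,X_1] = ((-2)·(-2) + (3)·(3) + (1)·(1) + (-2)·(-2)) / 3 = 18/3 = 6
  s[X_1,X_2] = ((-2)·(-0.75) + (3)·(-0.75) + (1)·(-2.75) + (-2)·(4.25)) / 3 = -12/3 = -4
  s[X_2,X_2] = ((-0.75)·(-0.75) + (-0.75)·(-0.75) + (-2.75)·(-2.75) + (4.25)·(4.25)) / 3 = 26.75/3 = 8.9167
  Sample standard deviations s_i = √(s[i,i]):
  s(X_1) = √(6) = 2.4495
  s(X_2) = √(8.9167) = 2.9861

Step 3 — r_{ij} = s_{ij} / (s_i · s_j):
  r[X_1,X_1] = 1 (diagonal).
  r[X_1,X_2] = -4 / (2.4495 · 2.9861) = -4 / 7.3144 = -0.5469
  r[X_2,X_2] = 1 (diagonal).

R is symmetric with unit diagonal. Assembling:

R = [[1, -0.5469],
 [-0.5469, 1]]


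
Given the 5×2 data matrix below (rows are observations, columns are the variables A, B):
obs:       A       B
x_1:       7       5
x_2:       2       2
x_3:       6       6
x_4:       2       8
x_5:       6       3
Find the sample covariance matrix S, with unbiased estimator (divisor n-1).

Step 1 — column means:
  mean(A) = (7 + 2 + 6 + 2 + 6) / 5 = 23/5 = 4.6
  mean(B) = (5 + 2 + 6 + 8 + 3) / 5 = 24/5 = 4.8

Step 2 — sample covariance S[i,j] = (1/(n-1)) · Σ_k (x_{k,i} - mean_i) · (x_{k,j} - mean_j), with n-1 = 4.
  S[A,A] = ((2.4)·(2.4) + (-2.6)·(-2.6) + (1.4)·(1.4) + (-2.6)·(-2.6) + (1.4)·(1.4)) / 4 = 23.2/4 = 5.8
  S[A,B] = ((2.4)·(0.2) + (-2.6)·(-2.8) + (1.4)·(1.2) + (-2.6)·(3.2) + (1.4)·(-1.8)) / 4 = -1.4/4 = -0.35
  S[B,B] = ((0.2)·(0.2) + (-2.8)·(-2.8) + (1.2)·(1.2) + (3.2)·(3.2) + (-1.8)·(-1.8)) / 4 = 22.8/4 = 5.7

S is symmetric (S[j,i] = S[i,j]). Assembling:

S = [[5.8, -0.35],
 [-0.35, 5.7]]


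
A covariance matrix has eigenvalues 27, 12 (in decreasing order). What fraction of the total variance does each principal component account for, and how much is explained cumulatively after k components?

Step 1 — total variance = trace(Sigma) = Σ λ_i = 27 + 12 = 39.

Step 2 — fraction explained by component i = λ_i / Σ λ:
  PC1: 27/39 = 0.6923
  PC2: 12/39 = 0.3077

Step 3 — cumulative fraction after k components = (λ_1 + ... + λ_k) / Σ λ:
  k = 1: 27/39 = 0.6923
  k = 2: (27 + 12)/39 = 39/39 = 1

Summary (fraction, with percent):

explained: PC1 0.6923 (69.23%), PC2 0.3077 (30.77%);  cumulative: 0.6923, 1


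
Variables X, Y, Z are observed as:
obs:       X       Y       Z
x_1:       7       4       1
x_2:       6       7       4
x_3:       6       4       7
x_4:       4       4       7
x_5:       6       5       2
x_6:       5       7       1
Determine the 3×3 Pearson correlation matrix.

Step 1 — column means:
  mean(X) = (7 + 6 + 6 + 4 + 6 + 5) / 6 = 34/6 = 5.6667
  mean(Y) = (4 + 7 + 4 + 4 + 5 + 7) / 6 = 31/6 = 5.1667
  mean(Z) = (1 + 4 + 7 + 7 + 2 + 1) / 6 = 22/6 = 3.6667

Step 2 — sample variances and covariances s[i,j] = (1/(n-1)) · Σ_k (x_{k,i} - mean_i) · (x_{k,j} - mean_j), with n-1 = 5:
  s[X,X] = ((1.3333)·(1.3333) + (0.3333)·(0.3333) + (0.3333)·(0.3333) + (-1.6667)·(-1.6667) + (0.3333)·(0.3333) + (-0.6667)·(-0.6667)) / 5 = 5.3333/5 = 1.0667
  s[X,Y] = ((1.3333)·(-1.1667) + (0.3333)·(1.8333) + (0.3333)·(-1.1667) + (-1.6667)·(-1.1667) + (0.3333)·(-0.1667) + (-0.6667)·(1.8333)) / 5 = -0.6667/5 = -0.1333
  s[X,Z] = ((1.3333)·(-2.6667) + (0.3333)·(0.3333) + (0.3333)·(3.3333) + (-1.6667)·(3.3333) + (0.3333)·(-1.6667) + (-0.6667)·(-2.6667)) / 5 = -6.6667/5 = -1.3333
  s[Y,Y] = ((-1.1667)·(-1.1667) + (1.8333)·(1.8333) + (-1.1667)·(-1.1667) + (-1.1667)·(-1.1667) + (-0.1667)·(-0.1667) + (1.8333)·(1.8333)) / 5 = 10.8333/5 = 2.1667
  s[Y,Z] = ((-1.1667)·(-2.6667) + (1.8333)·(0.3333) + (-1.1667)·(3.3333) + (-1.1667)·(3.3333) + (-0.1667)·(-1.6667) + (1.8333)·(-2.6667)) / 5 = -8.6667/5 = -1.7333
  s[Z,Z] = ((-2.6667)·(-2.6667) + (0.3333)·(0.3333) + (3.3333)·(3.3333) + (3.3333)·(3.3333) + (-1.6667)·(-1.6667) + (-2.6667)·(-2.6667)) / 5 = 39.3333/5 = 7.8667
  Sample standard deviations s_i = √(s[i,i]):
  s(X) = √(1.0667) = 1.0328
  s(Y) = √(2.1667) = 1.472
  s(Z) = √(7.8667) = 2.8048

Step 3 — r_{ij} = s_{ij} / (s_i · s_j):
  r[X,X] = 1 (diagonal).
  r[X,Y] = -0.1333 / (1.0328 · 1.472) = -0.1333 / 1.5202 = -0.0877
  r[X,Z] = -1.3333 / (1.0328 · 2.8048) = -1.3333 / 2.8967 = -0.4603
  r[Y,Y] = 1 (diagonal).
  r[Y,Z] = -1.7333 / (1.472 · 2.8048) = -1.7333 / 4.1285 = -0.4198
  r[Z,Z] = 1 (diagonal).

R is symmetric with unit diagonal. Assembling:

R = [[1, -0.0877, -0.4603],
 [-0.0877, 1, -0.4198],
 [-0.4603, -0.4198, 1]]


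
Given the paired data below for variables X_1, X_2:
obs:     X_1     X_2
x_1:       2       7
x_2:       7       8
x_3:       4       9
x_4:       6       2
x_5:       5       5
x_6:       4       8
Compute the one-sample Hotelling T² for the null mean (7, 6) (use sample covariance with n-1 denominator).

Step 1 — sample mean vector:
  mean(X_1) = (2 + 7 + 4 + 6 + 5 + 4) / 6 = 28/6 = 4.6667
  mean(X_2) = (7 + 8 + 9 + 2 + 5 + 8) / 6 = 39/6 = 6.5
  x̄ = (4.6667, 6.5),  deviation x̄ - mu_0 = (4.6667, 6.5) - (7, 6) = (-2.3333, 0.5).

Step 2 — sample covariance matrix, S[i,j] = (1/(n-1)) · Σ_k (x_{k,i} - mean_i) · (x_{k,j} - mean_j), divisor n-1 = 5:
  S[X_1,X_1] = ((-2.6667)·(-2.6667) + (2.3333)·(2.3333) + (-0.6667)·(-0.6667) + (1.3333)·(1.3333) + (0.3333)·(0.3333) + (-0.6667)·(-0.6667)) / 5 = 15.3333/5 = 3.0667
  S[X_1,X_2] = ((-2.6667)·(0.5) + (2.3333)·(1.5) + (-0.6667)·(2.5) + (1.3333)·(-4.5) + (0.3333)·(-1.5) + (-0.6667)·(1.5)) / 5 = -7/5 = -1.4
  S[X_2,X_2] = ((0.5)·(0.5) + (1.5)·(1.5) + (2.5)·(2.5) + (-4.5)·(-4.5) + (-1.5)·(-1.5) + (1.5)·(1.5)) / 5 = 33.5/5 = 6.7
  S = [[3.0667, -1.4],
 [-1.4, 6.7]].

Step 3 — invert S. det(S) = 3.0667·6.7 - (-1.4)² = 18.5867.
  S^{-1} = (1/det) · [[d, -b], [-b, a]] = [[0.3605, 0.0753],
 [0.0753, 0.165]].

Step 4 — quadratic form (x̄ - mu_0)^T · S^{-1} · (x̄ - mu_0):
  S^{-1} · (x̄ - mu_0) = (-0.8034, -0.0933),
  (x̄ - mu_0)^T · [...] = (-2.3333)·(-0.8034) + (0.5)·(-0.0933) = 1.8281.

Step 5 — scale by n: T² = 6 · 1.8281 = 10.9684.

T² ≈ 10.9684


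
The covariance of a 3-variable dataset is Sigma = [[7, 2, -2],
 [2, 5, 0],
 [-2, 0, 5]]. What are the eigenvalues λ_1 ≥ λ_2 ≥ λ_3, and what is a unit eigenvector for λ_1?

Step 1 — characteristic polynomial p(λ) = det(λI - Sigma) = λ³ - tr·λ² + c_1·λ - det, where tr = trace, c_1 = sum of the principal 2×2 minors, det = det(Sigma):
  tr = 7 + 5 + 5 = 17,
  c_1 = (7·5 - (2)²) + (7·5 - (-2)²) + (5·5 - (0)²) = 31 + 31 + 25 = 87,
  det = 7·(5·5 - (0)²) - (2)·((2)·5 - (0)·(-2)) + (-2)·((2)·(0) - 5·(-2)) = 7·(25) - (2)·(10) + (-2)·(10) = 135.
  So p(λ) = λ³ - 17λ² + 87λ - 135.
Step 2 — look for an integer root (rational root theorem: any rational root is an integer divisor of 135). Testing λ = 3:
  p(3) = 27 - 153 + 261 - 135 = 0  ✓
  Dividing out (λ - 3): p(λ) = (λ - 3)(λ² - 14λ + 45).
Step 3 — remaining eigenvalues from the quadratic λ² - 14λ + 45 = 0:
  Δ = 14² - 4·45 = 196 - 180 = 16,  λ = (14 ± √16)/2 = (14 ± 4)/2 = 9 or 5.
  Sorted: λ_1 = 9,  λ_2 = 5,  λ_3 = 3  (check: sum = 17 = tr ✓).

Step 4 — unit eigenvector for λ_1 = 9: v spans the null space of (Sigma - λ_1 I), whose rows are
  r_1 = (-2, 2, -2),  r_2 = (2, -4, 0),  r_3 = (-2, 0, -4).
  v is orthogonal to every row, so take v ∝ r_1 × r_2 = ((2)·(0) - (-2)·(-4), (-2)·(2) - (-2)·(0), (-2)·(-4) - (2)·(2)) = (-8, -4, 4).
  Rescale (divide by 4; multiply by -1 so the first nonzero entry is positive): u = (2, 1, -1).
  ||u|| = √((2)² + (1)² + (-1)²) = √(6) ≈ 2.4495,  v_1 = u/||u|| ≈ (0.8165, 0.4082, -0.4082) (||v_1|| = 1).

λ_1 = 9,  λ_2 = 5,  λ_3 = 3;  v_1 ≈ (0.8165, 0.4082, -0.4082)


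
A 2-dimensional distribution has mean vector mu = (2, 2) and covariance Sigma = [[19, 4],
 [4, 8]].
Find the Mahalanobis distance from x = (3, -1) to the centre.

Step 1 — centre the observation: (x - mu) = (1, -3).

Step 2 — invert Sigma. det(Sigma) = 19·8 - (4)² = 136.
  Sigma^{-1} = (1/det) · [[d, -b], [-b, a]] = [[0.0588, -0.0294],
 [-0.0294, 0.1397]].

Step 3 — form the quadratic (x - mu)^T · Sigma^{-1} · (x - mu):
  Sigma^{-1} · (x - mu) = (0.1471, -0.4485).
  (x - mu)^T · [Sigma^{-1} · (x - mu)] = (1)·(0.1471) + (-3)·(-0.4485) = 1.4926.

Step 4 — take square root: d = √(1.4926) ≈ 1.2217.

d(x, mu) = √(1.4926) ≈ 1.2217


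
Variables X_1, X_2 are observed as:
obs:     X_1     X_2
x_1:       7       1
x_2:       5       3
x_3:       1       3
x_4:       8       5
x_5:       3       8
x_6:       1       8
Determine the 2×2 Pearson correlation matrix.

Step 1 — column means:
  mean(X_1) = (7 + 5 + 1 + 8 + 3 + 1) / 6 = 25/6 = 4.1667
  mean(X_2) = (1 + 3 + 3 + 5 + 8 + 8) / 6 = 28/6 = 4.6667

Step 2 — sample variances and covariances s[i,j] = (1/(n-1)) · Σ_k (x_{k,i} - mean_i) · (x_{k,j} - mean_j), with n-1 = 5:
  s[X_1,X_1] = ((2.8333)·(2.8333) + (0.8333)·(0.8333) + (-3.1667)·(-3.1667) + (3.8333)·(3.8333) + (-1.1667)·(-1.1667) + (-3.1667)·(-3.1667)) / 5 = 44.8333/5 = 8.9667
  s[X_1,X_2] = ((2.8333)·(-3.6667) + (0.8333)·(-1.6667) + (-3.1667)·(-1.6667) + (3.8333)·(0.3333) + (-1.1667)·(3.3333) + (-3.1667)·(3.3333)) / 5 = -19.6667/5 = -3.9333
  s[X_2,X_2] = ((-3.6667)·(-3.6667) + (-1.6667)·(-1.6667) + (-1.6667)·(-1.6667) + (0.3333)·(0.3333) + (3.3333)·(3.3333) + (3.3333)·(3.3333)) / 5 = 41.3333/5 = 8.2667
  Sample standard deviations s_i = √(s[i,i]):
  s(X_1) = √(8.9667) = 2.9944
  s(X_2) = √(8.2667) = 2.8752

Step 3 — r_{ij} = s_{ij} / (s_i · s_j):
  r[X_1,X_1] = 1 (diagonal).
  r[X_1,X_2] = -3.9333 / (2.9944 · 2.8752) = -3.9333 / 8.6096 = -0.4569
  r[X_2,X_2] = 1 (diagonal).

R is symmetric with unit diagonal. Assembling:

R = [[1, -0.4569],
 [-0.4569, 1]]


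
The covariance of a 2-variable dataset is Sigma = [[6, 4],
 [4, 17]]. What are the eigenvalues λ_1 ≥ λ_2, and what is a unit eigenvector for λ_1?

Step 1 — characteristic polynomial of 2×2 Sigma:
  det(Sigma - λI) = λ² - trace · λ + det = 0.
  trace = 6 + 17 = 23, det = 6·17 - (4)² = 86.
Step 2 — discriminant:
  Δ = trace² - 4·det = 529 - 344 = 185.
Step 3 — eigenvalues:
  λ = (trace ± √Δ)/2 = (23 ± 13.6015)/2,
  λ_1 = 18.3007,  λ_2 = 4.6993.

Step 4 — unit eigenvector for λ_1: solve (Sigma - λ_1 I)v = 0. First row:
  (6 - 18.3007)·v_x + (4)·v_y = 0, i.e. (-12.3007)·v_x + (4)·v_y = 0,
  so v ∝ (b, λ_1 - a) = (4, 12.3007) = u.
  ||u|| = √((4)² + (12.3007)²) = √(167.3081) ≈ 12.9348,
  v_1 = u/||u|| ≈ (0.3092, 0.951) (||v_1|| = 1).

λ_1 = 18.3007,  λ_2 = 4.6993;  v_1 ≈ (0.3092, 0.951)


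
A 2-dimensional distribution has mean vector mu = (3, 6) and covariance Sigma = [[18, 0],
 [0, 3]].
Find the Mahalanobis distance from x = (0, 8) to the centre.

Step 1 — centre the observation: (x - mu) = (-3, 2).

Step 2 — invert Sigma. det(Sigma) = 18·3 - (0)² = 54.
  Sigma^{-1} = (1/det) · [[d, -b], [-b, a]] = [[0.0556, 0],
 [0, 0.3333]].

Step 3 — form the quadratic (x - mu)^T · Sigma^{-1} · (x - mu):
  Sigma^{-1} · (x - mu) = (-0.1667, 0.6667).
  (x - mu)^T · [Sigma^{-1} · (x - mu)] = (-3)·(-0.1667) + (2)·(0.6667) = 1.8333.

Step 4 — take square root: d = √(1.8333) ≈ 1.354.

d(x, mu) = √(1.8333) ≈ 1.354


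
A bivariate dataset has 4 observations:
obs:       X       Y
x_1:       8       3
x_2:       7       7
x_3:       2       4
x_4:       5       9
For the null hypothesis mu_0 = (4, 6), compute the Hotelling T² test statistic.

Step 1 — sample mean vector:
  mean(X) = (8 + 7 + 2 + 5) / 4 = 22/4 = 5.5
  mean(Y) = (3 + 7 + 4 + 9) / 4 = 23/4 = 5.75
  x̄ = (5.5, 5.75),  deviation x̄ - mu_0 = (5.5, 5.75) - (4, 6) = (1.5, -0.25).

Step 2 — sample covariance matrix, S[i,j] = (1/(n-1)) · Σ_k (x_{k,i} - mean_i) · (x_{k,j} - mean_j), divisor n-1 = 3:
  S[X,X] = ((2.5)·(2.5) + (1.5)·(1.5) + (-3.5)·(-3.5) + (-0.5)·(-0.5)) / 3 = 21/3 = 7
  S[X,Y] = ((2.5)·(-2.75) + (1.5)·(1.25) + (-3.5)·(-1.75) + (-0.5)·(3.25)) / 3 = -0.5/3 = -0.1667
  S[Y,Y] = ((-2.75)·(-2.75) + (1.25)·(1.25) + (-1.75)·(-1.75) + (3.25)·(3.25)) / 3 = 22.75/3 = 7.5833
  S = [[7, -0.1667],
 [-0.1667, 7.5833]].

Step 3 — invert S. det(S) = 7·7.5833 - (-0.1667)² = 53.0556.
  S^{-1} = (1/det) · [[d, -b], [-b, a]] = [[0.1429, 0.0031],
 [0.0031, 0.1319]].

Step 4 — quadratic form (x̄ - mu_0)^T · S^{-1} · (x̄ - mu_0):
  S^{-1} · (x̄ - mu_0) = (0.2136, -0.0283),
  (x̄ - mu_0)^T · [...] = (1.5)·(0.2136) + (-0.25)·(-0.0283) = 0.3275.

Step 5 — scale by n: T² = 4 · 0.3275 = 1.3099.

T² ≈ 1.3099


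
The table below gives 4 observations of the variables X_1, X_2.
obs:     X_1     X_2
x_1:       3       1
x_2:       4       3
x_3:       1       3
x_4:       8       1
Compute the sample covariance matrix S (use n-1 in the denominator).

Step 1 — column means:
  mean(X_1) = (3 + 4 + 1 + 8) / 4 = 16/4 = 4
  mean(X_2) = (1 + 3 + 3 + 1) / 4 = 8/4 = 2

Step 2 — sample covariance S[i,j] = (1/(n-1)) · Σ_k (x_{k,i} - mean_i) · (x_{k,j} - mean_j), with n-1 = 3.
  S[X_1,X_1] = ((-1)·(-1) + (0)·(0) + (-3)·(-3) + (4)·(4)) / 3 = 26/3 = 8.6667
  S[X_1,X_2] = ((-1)·(-1) + (0)·(1) + (-3)·(1) + (4)·(-1)) / 3 = -6/3 = -2
  S[X_2,X_2] = ((-1)·(-1) + (1)·(1) + (1)·(1) + (-1)·(-1)) / 3 = 4/3 = 1.3333

S is symmetric (S[j,i] = S[i,j]). Assembling:

S = [[8.6667, -2],
 [-2, 1.3333]]


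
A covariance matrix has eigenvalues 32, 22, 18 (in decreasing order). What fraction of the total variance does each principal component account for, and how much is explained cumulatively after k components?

Step 1 — total variance = trace(Sigma) = Σ λ_i = 32 + 22 + 18 = 72.

Step 2 — fraction explained by component i = λ_i / Σ λ:
  PC1: 32/72 = 0.4444
  PC2: 22/72 = 0.3056
  PC3: 18/72 = 0.25

Step 3 — cumulative fraction after k components = (λ_1 + ... + λ_k) / Σ λ:
  k = 1: 32/72 = 0.4444
  k = 2: (32 + 22)/72 = 54/72 = 0.75
  k = 3: (32 + 22 + 18)/72 = 72/72 = 1

Summary (fraction, with percent):

explained: PC1 0.4444 (44.44%), PC2 0.3056 (30.56%), PC3 0.25 (25%);  cumulative: 0.4444, 0.75, 1


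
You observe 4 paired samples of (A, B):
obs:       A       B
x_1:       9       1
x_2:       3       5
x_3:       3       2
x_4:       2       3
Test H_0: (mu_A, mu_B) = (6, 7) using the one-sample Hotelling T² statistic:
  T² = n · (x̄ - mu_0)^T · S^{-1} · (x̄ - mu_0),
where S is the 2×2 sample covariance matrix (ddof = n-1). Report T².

Step 1 — sample mean vector:
  mean(A) = (9 + 3 + 3 + 2) / 4 = 17/4 = 4.25
  mean(B) = (1 + 5 + 2 + 3) / 4 = 11/4 = 2.75
  x̄ = (4.25, 2.75),  deviation x̄ - mu_0 = (4.25, 2.75) - (6, 7) = (-1.75, -4.25).

Step 2 — sample covariance matrix, S[i,j] = (1/(n-1)) · Σ_k (x_{k,i} - mean_i) · (x_{k,j} - mean_j), divisor n-1 = 3:
  S[A,A] = ((4.75)·(4.75) + (-1.25)·(-1.25) + (-1.25)·(-1.25) + (-2.25)·(-2.25)) / 3 = 30.75/3 = 10.25
  S[A,B] = ((4.75)·(-1.75) + (-1.25)·(2.25) + (-1.25)·(-0.75) + (-2.25)·(0.25)) / 3 = -10.75/3 = -3.5833
  S[B,B] = ((-1.75)·(-1.75) + (2.25)·(2.25) + (-0.75)·(-0.75) + (0.25)·(0.25)) / 3 = 8.75/3 = 2.9167
  S = [[10.25, -3.5833],
 [-3.5833, 2.9167]].

Step 3 — invert S. det(S) = 10.25·2.9167 - (-3.5833)² = 17.0556.
  S^{-1} = (1/det) · [[d, -b], [-b, a]] = [[0.171, 0.2101],
 [0.2101, 0.601]].

Step 4 — quadratic form (x̄ - mu_0)^T · S^{-1} · (x̄ - mu_0):
  S^{-1} · (x̄ - mu_0) = (-1.1922, -2.9218),
  (x̄ - mu_0)^T · [...] = (-1.75)·(-1.1922) + (-4.25)·(-2.9218) = 14.5041.

Step 5 — scale by n: T² = 4 · 14.5041 = 58.0163.

T² ≈ 58.0163


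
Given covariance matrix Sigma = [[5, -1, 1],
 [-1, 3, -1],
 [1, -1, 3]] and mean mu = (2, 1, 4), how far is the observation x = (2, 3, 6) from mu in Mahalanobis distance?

Step 1 — centre the observation: (x - mu) = (0, 2, 2).

Step 2 — invert Sigma (cofactor / det for 3×3, or solve directly):
  Sigma^{-1} = [[0.2222, 0.0556, -0.0556],
 [0.0556, 0.3889, 0.1111],
 [-0.0556, 0.1111, 0.3889]].

Step 3 — form the quadratic (x - mu)^T · Sigma^{-1} · (x - mu):
  Sigma^{-1} · (x - mu) = (0, 1, 1).
  (x - mu)^T · [Sigma^{-1} · (x - mu)] = (0)·(0) + (2)·(1) + (2)·(1) = 4.

Step 4 — take square root: d = √(4) ≈ 2.

d(x, mu) = √(4) ≈ 2


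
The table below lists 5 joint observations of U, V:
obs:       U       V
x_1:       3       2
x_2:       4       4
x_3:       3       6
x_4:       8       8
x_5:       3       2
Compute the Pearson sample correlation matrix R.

Step 1 — column means:
  mean(U) = (3 + 4 + 3 + 8 + 3) / 5 = 21/5 = 4.2
  mean(V) = (2 + 4 + 6 + 8 + 2) / 5 = 22/5 = 4.4

Step 2 — sample variances and covariances s[i,j] = (1/(n-1)) · Σ_k (x_{k,i} - mean_i) · (x_{k,j} - mean_j), with n-1 = 4:
  s[U,U] = ((-1.2)·(-1.2) + (-0.2)·(-0.2) + (-1.2)·(-1.2) + (3.8)·(3.8) + (-1.2)·(-1.2)) / 4 = 18.8/4 = 4.7
  s[U,V] = ((-1.2)·(-2.4) + (-0.2)·(-0.4) + (-1.2)·(1.6) + (3.8)·(3.6) + (-1.2)·(-2.4)) / 4 = 17.6/4 = 4.4
  s[V,V] = ((-2.4)·(-2.4) + (-0.4)·(-0.4) + (1.6)·(1.6) + (3.6)·(3.6) + (-2.4)·(-2.4)) / 4 = 27.2/4 = 6.8
  Sample standard deviations s_i = √(s[i,i]):
  s(U) = √(4.7) = 2.1679
  s(V) = √(6.8) = 2.6077

Step 3 — r_{ij} = s_{ij} / (s_i · s_j):
  r[U,U] = 1 (diagonal).
  r[U,V] = 4.4 / (2.1679 · 2.6077) = 4.4 / 5.6533 = 0.7783
  r[V,V] = 1 (diagonal).

R is symmetric with unit diagonal. Assembling:

R = [[1, 0.7783],
 [0.7783, 1]]


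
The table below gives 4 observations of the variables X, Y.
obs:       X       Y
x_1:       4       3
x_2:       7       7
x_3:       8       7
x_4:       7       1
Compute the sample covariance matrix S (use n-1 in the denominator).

Step 1 — column means:
  mean(X) = (4 + 7 + 8 + 7) / 4 = 26/4 = 6.5
  mean(Y) = (3 + 7 + 7 + 1) / 4 = 18/4 = 4.5

Step 2 — sample covariance S[i,j] = (1/(n-1)) · Σ_k (x_{k,i} - mean_i) · (x_{k,j} - mean_j), with n-1 = 3.
  S[X,X] = ((-2.5)·(-2.5) + (0.5)·(0.5) + (1.5)·(1.5) + (0.5)·(0.5)) / 3 = 9/3 = 3
  S[X,Y] = ((-2.5)·(-1.5) + (0.5)·(2.5) + (1.5)·(2.5) + (0.5)·(-3.5)) / 3 = 7/3 = 2.3333
  S[Y,Y] = ((-1.5)·(-1.5) + (2.5)·(2.5) + (2.5)·(2.5) + (-3.5)·(-3.5)) / 3 = 27/3 = 9

S is symmetric (S[j,i] = S[i,j]). Assembling:

S = [[3, 2.3333],
 [2.3333, 9]]


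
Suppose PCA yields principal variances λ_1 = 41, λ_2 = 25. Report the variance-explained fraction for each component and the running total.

Step 1 — total variance = trace(Sigma) = Σ λ_i = 41 + 25 = 66.

Step 2 — fraction explained by component i = λ_i / Σ λ:
  PC1: 41/66 = 0.6212
  PC2: 25/66 = 0.3788

Step 3 — cumulative fraction after k components = (λ_1 + ... + λ_k) / Σ λ:
  k = 1: 41/66 = 0.6212
  k = 2: (41 + 25)/66 = 66/66 = 1

Summary (fraction, with percent):

explained: PC1 0.6212 (62.12%), PC2 0.3788 (37.88%);  cumulative: 0.6212, 1


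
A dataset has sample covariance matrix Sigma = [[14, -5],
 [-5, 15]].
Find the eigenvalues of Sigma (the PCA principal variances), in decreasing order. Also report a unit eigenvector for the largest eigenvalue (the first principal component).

Step 1 — characteristic polynomial of 2×2 Sigma:
  det(Sigma - λI) = λ² - trace · λ + det = 0.
  trace = 14 + 15 = 29, det = 14·15 - (-5)² = 185.
Step 2 — discriminant:
  Δ = trace² - 4·det = 841 - 740 = 101.
Step 3 — eigenvalues:
  λ = (trace ± √Δ)/2 = (29 ± 10.0499)/2,
  λ_1 = 19.5249,  λ_2 = 9.4751.

Step 4 — unit eigenvector for λ_1: solve (Sigma - λ_1 I)v = 0. First row:
  (14 - 19.5249)·v_x + (-5)·v_y = 0, i.e. (-5.5249)·v_x + (-5)·v_y = 0,
  so v ∝ (b, λ_1 - a) = (-5, 5.5249); multiply by -1 so the first entry is positive: u = (5, -5.5249).
  ||u|| = √((5)² + (-5.5249)²) = √(55.5249) ≈ 7.4515,
  v_1 = u/||u|| ≈ (0.671, -0.7415) (||v_1|| = 1).

λ_1 = 19.5249,  λ_2 = 9.4751;  v_1 ≈ (0.671, -0.7415)


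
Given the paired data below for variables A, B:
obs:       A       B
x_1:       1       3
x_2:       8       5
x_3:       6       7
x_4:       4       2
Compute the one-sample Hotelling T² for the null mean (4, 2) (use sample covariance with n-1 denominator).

Step 1 — sample mean vector:
  mean(A) = (1 + 8 + 6 + 4) / 4 = 19/4 = 4.75
  mean(B) = (3 + 5 + 7 + 2) / 4 = 17/4 = 4.25
  x̄ = (4.75, 4.25),  deviation x̄ - mu_0 = (4.75, 4.25) - (4, 2) = (0.75, 2.25).

Step 2 — sample covariance matrix, S[i,j] = (1/(n-1)) · Σ_k (x_{k,i} - mean_i) · (x_{k,j} - mean_j), divisor n-1 = 3:
  S[A,A] = ((-3.75)·(-3.75) + (3.25)·(3.25) + (1.25)·(1.25) + (-0.75)·(-0.75)) / 3 = 26.75/3 = 8.9167
  S[A,B] = ((-3.75)·(-1.25) + (3.25)·(0.75) + (1.25)·(2.75) + (-0.75)·(-2.25)) / 3 = 12.25/3 = 4.0833
  S[B,B] = ((-1.25)·(-1.25) + (0.75)·(0.75) + (2.75)·(2.75) + (-2.25)·(-2.25)) / 3 = 14.75/3 = 4.9167
  S = [[8.9167, 4.0833],
 [4.0833, 4.9167]].

Step 3 — invert S. det(S) = 8.9167·4.9167 - (4.0833)² = 27.1667.
  S^{-1} = (1/det) · [[d, -b], [-b, a]] = [[0.181, -0.1503],
 [-0.1503, 0.3282]].

Step 4 — quadratic form (x̄ - mu_0)^T · S^{-1} · (x̄ - mu_0):
  S^{-1} · (x̄ - mu_0) = (-0.2025, 0.6258),
  (x̄ - mu_0)^T · [...] = (0.75)·(-0.2025) + (2.25)·(0.6258) = 1.2561.

Step 5 — scale by n: T² = 4 · 1.2561 = 5.0245.

T² ≈ 5.0245


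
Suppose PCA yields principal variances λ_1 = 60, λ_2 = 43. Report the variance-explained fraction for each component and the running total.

Step 1 — total variance = trace(Sigma) = Σ λ_i = 60 + 43 = 103.

Step 2 — fraction explained by component i = λ_i / Σ λ:
  PC1: 60/103 = 0.5825
  PC2: 43/103 = 0.4175

Step 3 — cumulative fraction after k components = (λ_1 + ... + λ_k) / Σ λ:
  k = 1: 60/103 = 0.5825
  k = 2: (60 + 43)/103 = 103/103 = 1

Summary (fraction, with percent):

explained: PC1 0.5825 (58.25%), PC2 0.4175 (41.75%);  cumulative: 0.5825, 1


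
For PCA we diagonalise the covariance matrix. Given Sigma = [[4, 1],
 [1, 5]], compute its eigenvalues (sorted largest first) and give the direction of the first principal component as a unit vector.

Step 1 — characteristic polynomial of 2×2 Sigma:
  det(Sigma - λI) = λ² - trace · λ + det = 0.
  trace = 4 + 5 = 9, det = 4·5 - (1)² = 19.
Step 2 — discriminant:
  Δ = trace² - 4·det = 81 - 76 = 5.
Step 3 — eigenvalues:
  λ = (trace ± √Δ)/2 = (9 ± 2.2361)/2,
  λ_1 = 5.618,  λ_2 = 3.382.

Step 4 — unit eigenvector for λ_1: solve (Sigma - λ_1 I)v = 0. First row:
  (4 - 5.618)·v_x + (1)·v_y = 0, i.e. (-1.618)·v_x + (1)·v_y = 0,
  so v ∝ (b, λ_1 - a) = (1, 1.618) = u.
  ||u|| = √((1)² + (1.618)²) = √(3.618) ≈ 1.9021,
  v_1 = u/||u|| ≈ (0.5257, 0.8507) (||v_1|| = 1).

λ_1 = 5.618,  λ_2 = 3.382;  v_1 ≈ (0.5257, 0.8507)


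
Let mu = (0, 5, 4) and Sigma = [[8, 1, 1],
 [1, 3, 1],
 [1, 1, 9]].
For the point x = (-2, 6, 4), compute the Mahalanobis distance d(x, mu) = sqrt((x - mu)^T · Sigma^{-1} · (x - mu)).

Step 1 — centre the observation: (x - mu) = (-2, 1, 0).

Step 2 — invert Sigma (cofactor / det for 3×3, or solve directly):
  Sigma^{-1} = [[0.1313, -0.0404, -0.0101],
 [-0.0404, 0.3586, -0.0354],
 [-0.0101, -0.0354, 0.1162]].

Step 3 — form the quadratic (x - mu)^T · Sigma^{-1} · (x - mu):
  Sigma^{-1} · (x - mu) = (-0.303, 0.4394, -0.0152).
  (x - mu)^T · [Sigma^{-1} · (x - mu)] = (-2)·(-0.303) + (1)·(0.4394) + (0)·(-0.0152) = 1.0455.

Step 4 — take square root: d = √(1.0455) ≈ 1.0225.

d(x, mu) = √(1.0455) ≈ 1.0225


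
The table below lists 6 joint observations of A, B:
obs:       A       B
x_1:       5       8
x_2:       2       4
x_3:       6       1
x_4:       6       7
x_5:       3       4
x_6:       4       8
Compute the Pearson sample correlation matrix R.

Step 1 — column means:
  mean(A) = (5 + 2 + 6 + 6 + 3 + 4) / 6 = 26/6 = 4.3333
  mean(B) = (8 + 4 + 1 + 7 + 4 + 8) / 6 = 32/6 = 5.3333

Step 2 — sample variances and covariances s[i,j] = (1/(n-1)) · Σ_k (x_{k,i} - mean_i) · (x_{k,j} - mean_j), with n-1 = 5:
  s[A,A] = ((0.6667)·(0.6667) + (-2.3333)·(-2.3333) + (1.6667)·(1.6667) + (1.6667)·(1.6667) + (-1.3333)·(-1.3333) + (-0.3333)·(-0.3333)) / 5 = 13.3333/5 = 2.6667
  s[A,B] = ((0.6667)·(2.6667) + (-2.3333)·(-1.3333) + (1.6667)·(-4.3333) + (1.6667)·(1.6667) + (-1.3333)·(-1.3333) + (-0.3333)·(2.6667)) / 5 = 1.3333/5 = 0.2667
  s[B,B] = ((2.6667)·(2.6667) + (-1.3333)·(-1.3333) + (-4.3333)·(-4.3333) + (1.6667)·(1.6667) + (-1.3333)·(-1.3333) + (2.6667)·(2.6667)) / 5 = 39.3333/5 = 7.8667
  Sample standard deviations s_i = √(s[i,i]):
  s(A) = √(2.6667) = 1.633
  s(B) = √(7.8667) = 2.8048

Step 3 — r_{ij} = s_{ij} / (s_i · s_j):
  r[A,A] = 1 (diagonal).
  r[A,B] = 0.2667 / (1.633 · 2.8048) = 0.2667 / 4.5802 = 0.0582
  r[B,B] = 1 (diagonal).

R is symmetric with unit diagonal. Assembling:

R = [[1, 0.0582],
 [0.0582, 1]]


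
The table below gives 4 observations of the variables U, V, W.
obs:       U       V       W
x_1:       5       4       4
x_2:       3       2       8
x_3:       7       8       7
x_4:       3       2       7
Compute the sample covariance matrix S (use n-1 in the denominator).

Step 1 — column means:
  mean(U) = (5 + 3 + 7 + 3) / 4 = 18/4 = 4.5
  mean(V) = (4 + 2 + 8 + 2) / 4 = 16/4 = 4
  mean(W) = (4 + 8 + 7 + 7) / 4 = 26/4 = 6.5

Step 2 — sample covariance S[i,j] = (1/(n-1)) · Σ_k (x_{k,i} - mean_i) · (x_{k,j} - mean_j), with n-1 = 3.
  S[U,U] = ((0.5)·(0.5) + (-1.5)·(-1.5) + (2.5)·(2.5) + (-1.5)·(-1.5)) / 3 = 11/3 = 3.6667
  S[U,V] = ((0.5)·(0) + (-1.5)·(-2) + (2.5)·(4) + (-1.5)·(-2)) / 3 = 16/3 = 5.3333
  S[U,W] = ((0.5)·(-2.5) + (-1.5)·(1.5) + (2.5)·(0.5) + (-1.5)·(0.5)) / 3 = -3/3 = -1
  S[V,V] = ((0)·(0) + (-2)·(-2) + (4)·(4) + (-2)·(-2)) / 3 = 24/3 = 8
  S[V,W] = ((0)·(-2.5) + (-2)·(1.5) + (4)·(0.5) + (-2)·(0.5)) / 3 = -2/3 = -0.6667
  S[W,W] = ((-2.5)·(-2.5) + (1.5)·(1.5) + (0.5)·(0.5) + (0.5)·(0.5)) / 3 = 9/3 = 3

S is symmetric (S[j,i] = S[i,j]). Assembling:

S = [[3.6667, 5.3333, -1],
 [5.3333, 8, -0.6667],
 [-1, -0.6667, 3]]


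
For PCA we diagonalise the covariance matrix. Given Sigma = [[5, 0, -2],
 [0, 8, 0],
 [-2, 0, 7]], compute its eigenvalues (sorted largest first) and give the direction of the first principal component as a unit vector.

Step 1 — characteristic polynomial p(λ) = det(λI - Sigma) = λ³ - tr·λ² + c_1·λ - det, where tr = trace, c_1 = sum of the principal 2×2 minors, det = det(Sigma):
  tr = 5 + 8 + 7 = 20,
  c_1 = (5·8 - (0)²) + (5·7 - (-2)²) + (8·7 - (0)²) = 40 + 31 + 56 = 127,
  det = 5·(8·7 - (0)²) - (0)·((0)·7 - (0)·(-2)) + (-2)·((0)·(0) - 8·(-2)) = 5·(56) - (0)·(0) + (-2)·(16) = 248.
  So p(λ) = λ³ - 20λ² + 127λ - 248.
Step 2 — look for an integer root (rational root theorem: any rational root is an integer divisor of 248). Testing λ = 8:
  p(8) = 512 - 1280 + 1016 - 248 = 0  ✓
  Dividing out (λ - 8): p(λ) = (λ - 8)(λ² - 12λ + 31).
Step 3 — remaining eigenvalues from the quadratic λ² - 12λ + 31 = 0:
  Δ = 12² - 4·31 = 144 - 124 = 20,  λ = (12 ± √20)/2 = (12 ± 4.4721)/2 ≈ 8.2361 or 3.7639.
  Sorted: λ_1 = 8.2361,  λ_2 = 8,  λ_3 = 3.7639  (check: sum = 20 = tr ✓).

Step 4 — unit eigenvector for λ_1 ≈ 8.2361: v spans the null space of (Sigma - λ_1 I), whose rows are
  r_1 = (-3.2361, 0, -2),  r_2 = (0, -0.2361, 0),  r_3 = (-2, 0, -1.2361).
  v is orthogonal to every row, so take v ∝ r_1 × r_2 = ((0)·(0) - (-2)·(-0.2361), (-2)·(0) - (-3.2361)·(0), (-3.2361)·(-0.2361) - (0)·(0)) ≈ (-0.4721, 0, 0.7639).
  Rescale (multiply by -1 so the first nonzero entry is positive): u = (0.4721, 0, -0.7639).
  ||u|| = √((0.4721)² + (0)² + (-0.7639)²) = √(0.8065) ≈ 0.8981,  v_1 = u/||u|| ≈ (0.5257, 0, -0.8507) (||v_1|| = 1).

λ_1 = 8.2361,  λ_2 = 8,  λ_3 = 3.7639;  v_1 ≈ (0.5257, 0, -0.8507)


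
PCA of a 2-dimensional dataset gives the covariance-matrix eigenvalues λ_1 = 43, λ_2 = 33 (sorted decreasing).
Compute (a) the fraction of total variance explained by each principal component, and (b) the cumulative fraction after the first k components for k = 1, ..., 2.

Step 1 — total variance = trace(Sigma) = Σ λ_i = 43 + 33 = 76.

Step 2 — fraction explained by component i = λ_i / Σ λ:
  PC1: 43/76 = 0.5658
  PC2: 33/76 = 0.4342

Step 3 — cumulative fraction after k components = (λ_1 + ... + λ_k) / Σ λ:
  k = 1: 43/76 = 0.5658
  k = 2: (43 + 33)/76 = 76/76 = 1

Summary (fraction, with percent):

explained: PC1 0.5658 (56.58%), PC2 0.4342 (43.42%);  cumulative: 0.5658, 1


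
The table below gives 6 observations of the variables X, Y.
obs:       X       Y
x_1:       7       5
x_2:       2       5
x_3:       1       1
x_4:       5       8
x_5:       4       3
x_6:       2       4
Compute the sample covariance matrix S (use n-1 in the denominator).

Step 1 — column means:
  mean(X) = (7 + 2 + 1 + 5 + 4 + 2) / 6 = 21/6 = 3.5
  mean(Y) = (5 + 5 + 1 + 8 + 3 + 4) / 6 = 26/6 = 4.3333

Step 2 — sample covariance S[i,j] = (1/(n-1)) · Σ_k (x_{k,i} - mean_i) · (x_{k,j} - mean_j), with n-1 = 5.
  S[X,X] = ((3.5)·(3.5) + (-1.5)·(-1.5) + (-2.5)·(-2.5) + (1.5)·(1.5) + (0.5)·(0.5) + (-1.5)·(-1.5)) / 5 = 25.5/5 = 5.1
  S[X,Y] = ((3.5)·(0.6667) + (-1.5)·(0.6667) + (-2.5)·(-3.3333) + (1.5)·(3.6667) + (0.5)·(-1.3333) + (-1.5)·(-0.3333)) / 5 = 15/5 = 3
  S[Y,Y] = ((0.6667)·(0.6667) + (0.6667)·(0.6667) + (-3.3333)·(-3.3333) + (3.6667)·(3.6667) + (-1.3333)·(-1.3333) + (-0.3333)·(-0.3333)) / 5 = 27.3333/5 = 5.4667

S is symmetric (S[j,i] = S[i,j]). Assembling:

S = [[5.1, 3],
 [3, 5.4667]]


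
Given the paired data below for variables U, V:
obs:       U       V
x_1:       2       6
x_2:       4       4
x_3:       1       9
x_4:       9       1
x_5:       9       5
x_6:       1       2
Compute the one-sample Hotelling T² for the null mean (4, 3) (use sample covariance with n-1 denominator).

Step 1 — sample mean vector:
  mean(U) = (2 + 4 + 1 + 9 + 9 + 1) / 6 = 26/6 = 4.3333
  mean(V) = (6 + 4 + 9 + 1 + 5 + 2) / 6 = 27/6 = 4.5
  x̄ = (4.3333, 4.5),  deviation x̄ - mu_0 = (4.3333, 4.5) - (4, 3) = (0.3333, 1.5).

Step 2 — sample covariance matrix, S[i,j] = (1/(n-1)) · Σ_k (x_{k,i} - mean_i) · (x_{k,j} - mean_j), divisor n-1 = 5:
  S[U,U] = ((-2.3333)·(-2.3333) + (-0.3333)·(-0.3333) + (-3.3333)·(-3.3333) + (4.6667)·(4.6667) + (4.6667)·(4.6667) + (-3.3333)·(-3.3333)) / 5 = 71.3333/5 = 14.2667
  S[U,V] = ((-2.3333)·(1.5) + (-0.3333)·(-0.5) + (-3.3333)·(4.5) + (4.6667)·(-3.5) + (4.6667)·(0.5) + (-3.3333)·(-2.5)) / 5 = -24/5 = -4.8
  S[V,V] = ((1.5)·(1.5) + (-0.5)·(-0.5) + (4.5)·(4.5) + (-3.5)·(-3.5) + (0.5)·(0.5) + (-2.5)·(-2.5)) / 5 = 41.5/5 = 8.3
  S = [[14.2667, -4.8],
 [-4.8, 8.3]].

Step 3 — invert S. det(S) = 14.2667·8.3 - (-4.8)² = 95.3733.
  S^{-1} = (1/det) · [[d, -b], [-b, a]] = [[0.087, 0.0503],
 [0.0503, 0.1496]].

Step 4 — quadratic form (x̄ - mu_0)^T · S^{-1} · (x̄ - mu_0):
  S^{-1} · (x̄ - mu_0) = (0.1045, 0.2412),
  (x̄ - mu_0)^T · [...] = (0.3333)·(0.1045) + (1.5)·(0.2412) = 0.3966.

Step 5 — scale by n: T² = 6 · 0.3966 = 2.3794.

T² ≈ 2.3794


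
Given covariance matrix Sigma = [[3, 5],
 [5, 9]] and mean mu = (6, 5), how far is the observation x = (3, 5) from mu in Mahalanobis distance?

Step 1 — centre the observation: (x - mu) = (-3, 0).

Step 2 — invert Sigma. det(Sigma) = 3·9 - (5)² = 2.
  Sigma^{-1} = (1/det) · [[d, -b], [-b, a]] = [[4.5, -2.5],
 [-2.5, 1.5]].

Step 3 — form the quadratic (x - mu)^T · Sigma^{-1} · (x - mu):
  Sigma^{-1} · (x - mu) = (-13.5, 7.5).
  (x - mu)^T · [Sigma^{-1} · (x - mu)] = (-3)·(-13.5) + (0)·(7.5) = 40.5.

Step 4 — take square root: d = √(40.5) ≈ 6.364.

d(x, mu) = √(40.5) ≈ 6.364


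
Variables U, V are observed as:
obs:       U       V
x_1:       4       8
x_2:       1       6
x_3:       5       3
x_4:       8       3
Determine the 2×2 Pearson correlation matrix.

Step 1 — column means:
  mean(U) = (4 + 1 + 5 + 8) / 4 = 18/4 = 4.5
  mean(V) = (8 + 6 + 3 + 3) / 4 = 20/4 = 5

Step 2 — sample variances and covariances s[i,j] = (1/(n-1)) · Σ_k (x_{k,i} - mean_i) · (x_{k,j} - mean_j), with n-1 = 3:
  s[U,U] = ((-0.5)·(-0.5) + (-3.5)·(-3.5) + (0.5)·(0.5) + (3.5)·(3.5)) / 3 = 25/3 = 8.3333
  s[U,V] = ((-0.5)·(3) + (-3.5)·(1) + (0.5)·(-2) + (3.5)·(-2)) / 3 = -13/3 = -4.3333
  s[V,V] = ((3)·(3) + (1)·(1) + (-2)·(-2) + (-2)·(-2)) / 3 = 18/3 = 6
  Sample standard deviations s_i = √(s[i,i]):
  s(U) = √(8.3333) = 2.8868
  s(V) = √(6) = 2.4495

Step 3 — r_{ij} = s_{ij} / (s_i · s_j):
  r[U,U] = 1 (diagonal).
  r[U,V] = -4.3333 / (2.8868 · 2.4495) = -4.3333 / 7.0711 = -0.6128
  r[V,V] = 1 (diagonal).

R is symmetric with unit diagonal. Assembling:

R = [[1, -0.6128],
 [-0.6128, 1]]


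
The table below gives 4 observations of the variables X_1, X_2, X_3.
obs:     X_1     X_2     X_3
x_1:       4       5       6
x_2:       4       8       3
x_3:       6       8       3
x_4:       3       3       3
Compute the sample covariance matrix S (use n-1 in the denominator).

Step 1 — column means:
  mean(X_1) = (4 + 4 + 6 + 3) / 4 = 17/4 = 4.25
  mean(X_2) = (5 + 8 + 8 + 3) / 4 = 24/4 = 6
  mean(X_3) = (6 + 3 + 3 + 3) / 4 = 15/4 = 3.75

Step 2 — sample covariance S[i,j] = (1/(n-1)) · Σ_k (x_{k,i} - mean_i) · (x_{k,j} - mean_j), with n-1 = 3.
  S[X_1,X_1] = ((-0.25)·(-0.25) + (-0.25)·(-0.25) + (1.75)·(1.75) + (-1.25)·(-1.25)) / 3 = 4.75/3 = 1.5833
  S[X_1,X_2] = ((-0.25)·(-1) + (-0.25)·(2) + (1.75)·(2) + (-1.25)·(-3)) / 3 = 7/3 = 2.3333
  S[X_1,X_3] = ((-0.25)·(2.25) + (-0.25)·(-0.75) + (1.75)·(-0.75) + (-1.25)·(-0.75)) / 3 = -0.75/3 = -0.25
  S[X_2,X_2] = ((-1)·(-1) + (2)·(2) + (2)·(2) + (-3)·(-3)) / 3 = 18/3 = 6
  S[X_2,X_3] = ((-1)·(2.25) + (2)·(-0.75) + (2)·(-0.75) + (-3)·(-0.75)) / 3 = -3/3 = -1
  S[X_3,X_3] = ((2.25)·(2.25) + (-0.75)·(-0.75) + (-0.75)·(-0.75) + (-0.75)·(-0.75)) / 3 = 6.75/3 = 2.25

S is symmetric (S[j,i] = S[i,j]). Assembling:

S = [[1.5833, 2.3333, -0.25],
 [2.3333, 6, -1],
 [-0.25, -1, 2.25]]


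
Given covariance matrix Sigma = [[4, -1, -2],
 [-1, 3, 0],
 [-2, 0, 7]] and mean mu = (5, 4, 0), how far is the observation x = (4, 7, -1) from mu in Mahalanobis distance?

Step 1 — centre the observation: (x - mu) = (-1, 3, -1).

Step 2 — invert Sigma (cofactor / det for 3×3, or solve directly):
  Sigma^{-1} = [[0.3231, 0.1077, 0.0923],
 [0.1077, 0.3692, 0.0308],
 [0.0923, 0.0308, 0.1692]].

Step 3 — form the quadratic (x - mu)^T · Sigma^{-1} · (x - mu):
  Sigma^{-1} · (x - mu) = (-0.0923, 0.9692, -0.1692).
  (x - mu)^T · [Sigma^{-1} · (x - mu)] = (-1)·(-0.0923) + (3)·(0.9692) + (-1)·(-0.1692) = 3.1692.

Step 4 — take square root: d = √(3.1692) ≈ 1.7802.

d(x, mu) = √(3.1692) ≈ 1.7802


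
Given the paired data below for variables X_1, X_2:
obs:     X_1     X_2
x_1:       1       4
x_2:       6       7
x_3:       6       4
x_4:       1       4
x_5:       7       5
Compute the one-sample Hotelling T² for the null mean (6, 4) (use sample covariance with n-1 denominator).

Step 1 — sample mean vector:
  mean(X_1) = (1 + 6 + 6 + 1 + 7) / 5 = 21/5 = 4.2
  mean(X_2) = (4 + 7 + 4 + 4 + 5) / 5 = 24/5 = 4.8
  x̄ = (4.2, 4.8),  deviation x̄ - mu_0 = (4.2, 4.8) - (6, 4) = (-1.8, 0.8).

Step 2 — sample covariance matrix, S[i,j] = (1/(n-1)) · Σ_k (x_{k,i} - mean_i) · (x_{k,j} - mean_j), divisor n-1 = 4:
  S[X_1,X_1] = ((-3.2)·(-3.2) + (1.8)·(1.8) + (1.8)·(1.8) + (-3.2)·(-3.2) + (2.8)·(2.8)) / 4 = 34.8/4 = 8.7
  S[X_1,X_2] = ((-3.2)·(-0.8) + (1.8)·(2.2) + (1.8)·(-0.8) + (-3.2)·(-0.8) + (2.8)·(0.2)) / 4 = 8.2/4 = 2.05
  S[X_2,X_2] = ((-0.8)·(-0.8) + (2.2)·(2.2) + (-0.8)·(-0.8) + (-0.8)·(-0.8) + (0.2)·(0.2)) / 4 = 6.8/4 = 1.7
  S = [[8.7, 2.05],
 [2.05, 1.7]].

Step 3 — invert S. det(S) = 8.7·1.7 - (2.05)² = 10.5875.
  S^{-1} = (1/det) · [[d, -b], [-b, a]] = [[0.1606, -0.1936],
 [-0.1936, 0.8217]].

Step 4 — quadratic form (x̄ - mu_0)^T · S^{-1} · (x̄ - mu_0):
  S^{-1} · (x̄ - mu_0) = (-0.4439, 1.0059),
  (x̄ - mu_0)^T · [...] = (-1.8)·(-0.4439) + (0.8)·(1.0059) = 1.6038.

Step 5 — scale by n: T² = 5 · 1.6038 = 8.0189.

T² ≈ 8.0189
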